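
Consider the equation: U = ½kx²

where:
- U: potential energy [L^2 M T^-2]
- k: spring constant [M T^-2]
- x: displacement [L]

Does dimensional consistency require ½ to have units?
No

U has dimensions [L^2 M T^-2] and kx² already has dimensions [L^2 M T^-2], so the equation balances without ½ contributing any dimensions. ½ is a pure (dimensionless) number; changing or removing it would not affect dimensional consistency.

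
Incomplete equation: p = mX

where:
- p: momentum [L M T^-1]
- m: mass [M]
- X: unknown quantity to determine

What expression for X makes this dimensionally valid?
X = v (velocity), dimensions [L T^-1]

p has dimensions [L M T^-1]; the rest of the RHS (m) has dimensions [M].
So X must have dimensions [L T^-1] — X = v (velocity).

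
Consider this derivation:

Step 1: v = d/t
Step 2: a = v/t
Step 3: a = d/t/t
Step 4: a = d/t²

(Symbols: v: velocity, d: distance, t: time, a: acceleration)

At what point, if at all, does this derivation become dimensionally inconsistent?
No step introduces an error — all steps are dimensionally consistent.

Step 1: v = d/t → LHS [L T^-1], RHS [L T^-1] ✓
Step 2: a = v/t → LHS [L T^-2], RHS [L T^-2] ✓
Step 3: a = d/t/t → LHS [L T^-2], RHS [L T^-2] ✓
Step 4: a = d/t² → LHS [L T^-2], RHS [L T^-2] ✓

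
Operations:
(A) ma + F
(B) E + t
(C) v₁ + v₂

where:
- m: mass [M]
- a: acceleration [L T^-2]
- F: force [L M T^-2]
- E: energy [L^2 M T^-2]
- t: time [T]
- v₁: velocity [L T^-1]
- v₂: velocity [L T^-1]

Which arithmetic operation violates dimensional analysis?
(B) E + t

(A) ma + F: ma [L M T^-2] and F [L M T^-2] — same dimensions ✓
(B) E + t: E [L^2 M T^-2] and t [T] — different dimensions cannot be added/subtracted ✗
(C) v₁ + v₂: v₁ [L T^-1] and v₂ [L T^-1] — same dimensions ✓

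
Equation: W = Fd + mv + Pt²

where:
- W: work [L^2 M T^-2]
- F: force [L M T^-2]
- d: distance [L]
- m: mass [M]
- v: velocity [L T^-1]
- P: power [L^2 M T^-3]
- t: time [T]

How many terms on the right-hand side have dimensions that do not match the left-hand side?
2

LHS W: [L^2 M T^-2]
- Fd: [L^2 M T^-2] ✓
- mv: [L M T^-1] ✗
- Pt²: [L^2 M T^-1] ✗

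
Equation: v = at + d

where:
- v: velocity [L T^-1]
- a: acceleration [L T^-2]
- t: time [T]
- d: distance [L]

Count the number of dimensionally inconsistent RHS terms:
1

LHS v: [L T^-1]
- at: [L T^-1] ✓
- d: [L] ✗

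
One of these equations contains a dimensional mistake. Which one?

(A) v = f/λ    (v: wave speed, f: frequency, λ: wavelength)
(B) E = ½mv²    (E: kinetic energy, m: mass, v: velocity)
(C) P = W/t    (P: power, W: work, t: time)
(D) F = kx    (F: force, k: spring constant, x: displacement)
(A) v = f/λ

The equation (A) v = f/λ is dimensionally incorrect.

LHS (v): [L T^-1]
RHS (f/λ): [L^-1 T^-1] ✗

The dimensions do not match. The other three equations balance.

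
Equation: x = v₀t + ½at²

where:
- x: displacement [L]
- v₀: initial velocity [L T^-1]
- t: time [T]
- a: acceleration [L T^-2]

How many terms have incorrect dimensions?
0

LHS x: [L]
- v₀t: [L] ✓
- ½at²: [L] ✓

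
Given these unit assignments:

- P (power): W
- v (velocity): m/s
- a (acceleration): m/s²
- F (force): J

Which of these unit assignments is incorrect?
F

The variable F (force) should have units N, not J.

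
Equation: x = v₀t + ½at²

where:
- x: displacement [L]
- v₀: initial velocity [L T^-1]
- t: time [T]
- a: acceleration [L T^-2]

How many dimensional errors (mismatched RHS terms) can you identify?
0

LHS x: [L]
- v₀t: [L] ✓
- ½at²: [L] ✓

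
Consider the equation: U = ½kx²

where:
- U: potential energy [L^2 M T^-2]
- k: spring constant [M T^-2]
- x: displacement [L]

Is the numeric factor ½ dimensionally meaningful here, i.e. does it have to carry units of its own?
No

U has dimensions [L^2 M T^-2] and kx² already has dimensions [L^2 M T^-2], so the equation balances without ½ contributing any dimensions. ½ is a pure (dimensionless) number; changing or removing it would not affect dimensional consistency.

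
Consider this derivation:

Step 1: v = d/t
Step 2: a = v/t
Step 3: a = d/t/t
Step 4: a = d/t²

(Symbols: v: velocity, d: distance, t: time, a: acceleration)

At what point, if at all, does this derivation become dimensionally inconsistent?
No step introduces an error — all steps are dimensionally consistent.

Step 1: v = d/t → LHS [L T^-1], RHS [L T^-1] ✓
Step 2: a = v/t → LHS [L T^-2], RHS [L T^-2] ✓
Step 3: a = d/t/t → LHS [L T^-2], RHS [L T^-2] ✓
Step 4: a = d/t² → LHS [L T^-2], RHS [L T^-2] ✓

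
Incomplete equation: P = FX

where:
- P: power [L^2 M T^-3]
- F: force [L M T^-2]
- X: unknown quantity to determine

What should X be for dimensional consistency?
X = v (velocity), dimensions [L T^-1]

P has dimensions [L^2 M T^-3]; the rest of the RHS (F) has dimensions [L M T^-2].
So X must have dimensions [L T^-1] — X = v (velocity).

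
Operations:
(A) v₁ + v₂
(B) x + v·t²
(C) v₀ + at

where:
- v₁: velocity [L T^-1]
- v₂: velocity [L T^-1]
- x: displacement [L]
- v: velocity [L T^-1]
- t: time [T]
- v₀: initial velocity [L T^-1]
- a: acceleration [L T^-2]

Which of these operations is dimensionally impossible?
(B) x + v·t²

(A) v₁ + v₂: v₁ [L T^-1] and v₂ [L T^-1] — same dimensions ✓
(B) x + v·t²: x [L] and v·t² [L T] — different dimensions cannot be added/subtracted ✗
(C) v₀ + at: v₀ [L T^-1] and at [L T^-1] — same dimensions ✓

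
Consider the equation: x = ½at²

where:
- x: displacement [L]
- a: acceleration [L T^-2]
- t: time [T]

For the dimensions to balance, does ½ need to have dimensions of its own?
No

x has dimensions [L] and at² already has dimensions [L], so the equation balances without ½ contributing any dimensions. ½ is a pure (dimensionless) number; changing or removing it would not affect dimensional consistency.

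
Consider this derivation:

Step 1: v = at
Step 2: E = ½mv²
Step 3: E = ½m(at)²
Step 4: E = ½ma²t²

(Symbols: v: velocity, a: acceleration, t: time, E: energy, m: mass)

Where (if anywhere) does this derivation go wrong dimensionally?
No step introduces an error — all steps are dimensionally consistent.

Step 1: v = at → LHS [L T^-1], RHS [L T^-1] ✓
Step 2: E = ½mv² → LHS [L^2 M T^-2], RHS [L^2 M T^-2] ✓
Step 3: E = ½m(at)² → LHS [L^2 M T^-2], RHS [L^2 M T^-2] ✓
Step 4: E = ½ma²t² → LHS [L^2 M T^-2], RHS [L^2 M T^-2] ✓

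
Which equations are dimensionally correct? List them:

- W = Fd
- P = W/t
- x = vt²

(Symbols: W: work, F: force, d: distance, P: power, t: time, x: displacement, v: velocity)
Dimensionally correct: W = Fd, P = W/t
Dimensionally incorrect: x = vt²
Ordered (correct first, then incorrect): W = Fd, P = W/t, x = vt²

- W = Fd: LHS [L^2 M T^-2], RHS [L^2 M T^-2] → correct ✓
- P = W/t: LHS [L^2 M T^-3], RHS [L^2 M T^-3] → correct ✓
- x = vt²: LHS [L], RHS [L T] → incorrect ✗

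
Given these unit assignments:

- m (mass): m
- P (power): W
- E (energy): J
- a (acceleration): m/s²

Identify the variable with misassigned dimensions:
m

The variable m (mass) should have units kg, not m.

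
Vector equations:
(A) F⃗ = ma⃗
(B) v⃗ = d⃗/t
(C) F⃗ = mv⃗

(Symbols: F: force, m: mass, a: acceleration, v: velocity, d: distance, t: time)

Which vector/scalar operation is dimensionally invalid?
(C) F⃗ = mv⃗

(A) F⃗ = ma⃗: LHS [L M T^-2], RHS [L M T^-2] ✓ — Force and acceleration are vectors, mass is a scalar
(B) v⃗ = d⃗/t: LHS [L T^-1], RHS [L T^-1] ✓ — displacement (vector) divided by time (scalar)
(C) F⃗ = mv⃗: LHS [L M T^-2], RHS [L M T^-1] ✗ — mass times velocity is momentum, not force; should be ma⃗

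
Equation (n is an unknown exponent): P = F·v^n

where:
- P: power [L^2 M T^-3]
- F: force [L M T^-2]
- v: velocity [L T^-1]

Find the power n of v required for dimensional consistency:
n = 1

P has dimensions [L^2 M T^-3]; v has dimensions [L T^-1].
The rest of the RHS has dimensions [L M T^-2], so v^n must supply [L T^-1].
With n = 1: F·v^1 has dimensions [L^2 M T^-3], matching the LHS ✓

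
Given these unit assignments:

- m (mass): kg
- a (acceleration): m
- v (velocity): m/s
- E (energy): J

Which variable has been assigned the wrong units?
a

The variable a (acceleration) should have units m/s², not m.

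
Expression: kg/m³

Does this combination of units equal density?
Yes

The expression kg/m³ has dimensions [L^-3 M], which is exactly density [L^-3 M].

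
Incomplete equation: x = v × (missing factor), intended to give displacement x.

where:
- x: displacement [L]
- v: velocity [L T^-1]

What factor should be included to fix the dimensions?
t (time), dimensions [T]

x has dimensions [L] and v has dimensions [L T^-1].
The missing factor must have dimensions [L] / [L T^-1] = [T], i.e. time (t).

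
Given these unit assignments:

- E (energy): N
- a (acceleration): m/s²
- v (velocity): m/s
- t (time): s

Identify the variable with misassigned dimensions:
E

The variable E (energy) should have units J, not N.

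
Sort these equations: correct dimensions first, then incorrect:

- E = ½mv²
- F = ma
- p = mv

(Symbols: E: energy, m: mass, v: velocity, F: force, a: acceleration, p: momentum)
Dimensionally correct: E = ½mv², F = ma, p = mv
Dimensionally incorrect: none
Ordered (correct first, then incorrect): E = ½mv², F = ma, p = mv

- E = ½mv²: LHS [L^2 M T^-2], RHS [L^2 M T^-2] → correct ✓
- F = ma: LHS [L M T^-2], RHS [L M T^-2] → correct ✓
- p = mv: LHS [L M T^-1], RHS [L M T^-1] → correct ✓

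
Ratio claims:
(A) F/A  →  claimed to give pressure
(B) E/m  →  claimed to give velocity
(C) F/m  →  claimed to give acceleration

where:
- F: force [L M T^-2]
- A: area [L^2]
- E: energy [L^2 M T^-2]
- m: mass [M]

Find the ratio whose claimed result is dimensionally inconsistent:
(B) E/m does not give velocity

(A) F/A: [L^-1 M T^-2] = pressure [L^-1 M T^-2] ✓
(B) E/m: [L^2 T^-2] ≠ velocity [L T^-1] ✗
(C) F/m: [L T^-2] = acceleration [L T^-2] ✓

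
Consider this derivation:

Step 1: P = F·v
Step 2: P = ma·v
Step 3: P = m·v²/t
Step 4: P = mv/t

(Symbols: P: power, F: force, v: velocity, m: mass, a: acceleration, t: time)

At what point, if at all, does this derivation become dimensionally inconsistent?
Step 4

Step 1: P = F·v → LHS [L^2 M T^-3], RHS [L^2 M T^-3] ✓
Step 2: P = ma·v → LHS [L^2 M T^-3], RHS [L^2 M T^-3] ✓
Step 3: P = m·v²/t → LHS [L^2 M T^-3], RHS [L^2 M T^-3] ✓
Step 4: P = mv/t → LHS [L^2 M T^-3], RHS [L M T^-2] ✗

The first dimensional inconsistency appears in step 4: P = mv/t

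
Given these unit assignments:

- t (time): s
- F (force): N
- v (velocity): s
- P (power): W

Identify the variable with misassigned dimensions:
v

The variable v (velocity) should have units m/s, not s.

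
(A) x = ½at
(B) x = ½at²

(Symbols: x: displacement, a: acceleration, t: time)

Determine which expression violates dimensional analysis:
(A)

(A) x = ½at: LHS [L], RHS [L T^-1] ✗
(B) x = ½at²: LHS [L], RHS [L] ✓

Expression (A) x = ½at is dimensionally incorrect.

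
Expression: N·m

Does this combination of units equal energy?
Yes

The expression N·m has dimensions [L^2 M T^-2], which is exactly energy [L^2 M T^-2].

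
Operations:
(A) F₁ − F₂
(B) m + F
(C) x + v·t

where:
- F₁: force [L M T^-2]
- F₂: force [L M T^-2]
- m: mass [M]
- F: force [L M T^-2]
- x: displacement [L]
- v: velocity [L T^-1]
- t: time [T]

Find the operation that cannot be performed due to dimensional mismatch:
(B) m + F

(A) F₁ − F₂: F₁ [L M T^-2] and F₂ [L M T^-2] — same dimensions ✓
(B) m + F: m [M] and F [L M T^-2] — different dimensions cannot be added/subtracted ✗
(C) x + v·t: x [L] and v·t [L] — same dimensions ✓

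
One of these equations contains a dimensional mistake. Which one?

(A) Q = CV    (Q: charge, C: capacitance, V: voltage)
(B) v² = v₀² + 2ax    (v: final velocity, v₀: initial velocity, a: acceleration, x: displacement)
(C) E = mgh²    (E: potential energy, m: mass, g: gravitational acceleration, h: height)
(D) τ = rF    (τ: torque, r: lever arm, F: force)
(C) E = mgh²

The equation (C) E = mgh² is dimensionally incorrect.

LHS (E): [L^2 M T^-2]
RHS (mgh²): [L^3 M T^-2] ✗

The dimensions do not match. The other three equations balance.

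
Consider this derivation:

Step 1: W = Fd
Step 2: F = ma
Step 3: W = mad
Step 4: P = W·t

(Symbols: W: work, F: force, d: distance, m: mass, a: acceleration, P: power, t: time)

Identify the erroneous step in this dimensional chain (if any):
Step 4

Step 1: W = Fd → LHS [L^2 M T^-2], RHS [L^2 M T^-2] ✓
Step 2: F = ma → LHS [L M T^-2], RHS [L M T^-2] ✓
Step 3: W = mad → LHS [L^2 M T^-2], RHS [L^2 M T^-2] ✓
Step 4: P = W·t → LHS [L^2 M T^-3], RHS [L^2 M T^-1] ✗

The first dimensional inconsistency appears in step 4: P = W·t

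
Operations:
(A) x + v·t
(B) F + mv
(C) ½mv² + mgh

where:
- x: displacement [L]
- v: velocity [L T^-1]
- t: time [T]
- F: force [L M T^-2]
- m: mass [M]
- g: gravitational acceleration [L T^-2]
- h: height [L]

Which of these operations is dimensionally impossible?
(B) F + mv

(A) x + v·t: x [L] and v·t [L] — same dimensions ✓
(B) F + mv: F [L M T^-2] and mv [L M T^-1] — different dimensions cannot be added/subtracted ✗
(C) ½mv² + mgh: ½mv² [L^2 M T^-2] and mgh [L^2 M T^-2] — same dimensions ✓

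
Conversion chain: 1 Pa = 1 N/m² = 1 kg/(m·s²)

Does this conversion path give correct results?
The chain is correct (no errors).

Correct: Pascal is Newton per square meter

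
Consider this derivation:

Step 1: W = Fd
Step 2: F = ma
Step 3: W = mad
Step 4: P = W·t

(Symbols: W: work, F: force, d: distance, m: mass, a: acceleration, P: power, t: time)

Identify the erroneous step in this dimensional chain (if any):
Step 4

Step 1: W = Fd → LHS [L^2 M T^-2], RHS [L^2 M T^-2] ✓
Step 2: F = ma → LHS [L M T^-2], RHS [L M T^-2] ✓
Step 3: W = mad → LHS [L^2 M T^-2], RHS [L^2 M T^-2] ✓
Step 4: P = W·t → LHS [L^2 M T^-3], RHS [L^2 M T^-1] ✗

The first dimensional inconsistency appears in step 4: P = W·t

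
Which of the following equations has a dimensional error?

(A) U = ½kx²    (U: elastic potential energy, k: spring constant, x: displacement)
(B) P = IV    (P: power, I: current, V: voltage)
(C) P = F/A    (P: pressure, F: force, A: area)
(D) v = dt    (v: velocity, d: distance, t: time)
(D) v = dt

The equation (D) v = dt is dimensionally incorrect.

LHS (v): [L T^-1]
RHS (dt): [L T] ✗

The dimensions do not match. The other three equations balance.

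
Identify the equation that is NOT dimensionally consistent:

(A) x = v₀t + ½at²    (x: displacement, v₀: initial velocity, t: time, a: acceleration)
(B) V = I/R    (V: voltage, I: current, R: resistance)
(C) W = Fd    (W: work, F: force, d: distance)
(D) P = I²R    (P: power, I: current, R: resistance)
(B) V = I/R

The equation (B) V = I/R is dimensionally incorrect.

LHS (V): [I^-1 L^2 M T^-3]
RHS (I/R): [I^3 L^-2 M^-1 T^3] ✗

The dimensions do not match. The other three equations balance.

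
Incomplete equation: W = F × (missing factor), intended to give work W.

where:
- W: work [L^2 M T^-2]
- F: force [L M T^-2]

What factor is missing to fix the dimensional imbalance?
d (distance), dimensions [L]

W has dimensions [L^2 M T^-2] and F has dimensions [L M T^-2].
The missing factor must have dimensions [L^2 M T^-2] / [L M T^-2] = [L], i.e. distance (d).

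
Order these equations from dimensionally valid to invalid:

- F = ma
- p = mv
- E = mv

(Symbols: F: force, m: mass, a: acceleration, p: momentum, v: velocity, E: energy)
Dimensionally correct: F = ma, p = mv
Dimensionally incorrect: E = mv
Ordered (correct first, then incorrect): F = ma, p = mv, E = mv

- F = ma: LHS [L M T^-2], RHS [L M T^-2] → correct ✓
- p = mv: LHS [L M T^-1], RHS [L M T^-1] → correct ✓
- E = mv: LHS [L^2 M T^-2], RHS [L M T^-1] → incorrect ✗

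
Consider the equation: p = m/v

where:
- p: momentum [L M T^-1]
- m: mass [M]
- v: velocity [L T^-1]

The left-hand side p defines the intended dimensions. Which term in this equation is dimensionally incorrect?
The right-hand side term m/v

p has dimensions [L M T^-1], but m/v has dimensions [L^-1 M T], so the term m/v is dimensionally wrong for p.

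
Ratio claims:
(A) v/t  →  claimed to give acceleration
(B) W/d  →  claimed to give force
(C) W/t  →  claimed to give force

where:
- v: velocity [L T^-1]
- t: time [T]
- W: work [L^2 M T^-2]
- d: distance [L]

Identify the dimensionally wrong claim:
(C) W/t does not give force

(A) v/t: [L T^-2] = acceleration [L T^-2] ✓
(B) W/d: [L M T^-2] = force [L M T^-2] ✓
(C) W/t: [L^2 M T^-3] ≠ force [L M T^-2] ✗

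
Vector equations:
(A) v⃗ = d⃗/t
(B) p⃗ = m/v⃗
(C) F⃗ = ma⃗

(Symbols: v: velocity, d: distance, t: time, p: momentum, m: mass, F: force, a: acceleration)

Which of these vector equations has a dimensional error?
(B) p⃗ = m/v⃗

(A) v⃗ = d⃗/t: LHS [L T^-1], RHS [L T^-1] ✓ — displacement (vector) divided by time (scalar)
(B) p⃗ = m/v⃗: LHS [L M T^-1], RHS [L^-1 M T] ✗ — momentum is mass times velocity; should be mv⃗ (and division by a vector is undefined)
(C) F⃗ = ma⃗: LHS [L M T^-2], RHS [L M T^-2] ✓ — Force and acceleration are vectors, mass is a scalar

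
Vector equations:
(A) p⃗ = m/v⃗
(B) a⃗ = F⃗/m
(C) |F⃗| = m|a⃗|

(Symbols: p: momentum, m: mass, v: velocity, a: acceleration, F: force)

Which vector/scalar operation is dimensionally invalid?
(A) p⃗ = m/v⃗

(A) p⃗ = m/v⃗: LHS [L M T^-1], RHS [L^-1 M T] ✗ — momentum is mass times velocity; should be mv⃗ (and division by a vector is undefined)
(B) a⃗ = F⃗/m: LHS [L T^-2], RHS [L T^-2] ✓ — force (vector) divided by mass (scalar)
(C) |F⃗| = m|a⃗|: LHS [L M T^-2], RHS [L M T^-2] ✓ — magnitudes of vectors are scalars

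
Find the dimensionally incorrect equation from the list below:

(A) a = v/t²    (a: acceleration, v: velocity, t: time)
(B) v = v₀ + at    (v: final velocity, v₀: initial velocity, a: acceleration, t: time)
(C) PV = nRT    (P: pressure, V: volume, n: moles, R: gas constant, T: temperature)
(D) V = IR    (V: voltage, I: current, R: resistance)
(A) a = v/t²

The equation (A) a = v/t² is dimensionally incorrect.

LHS (a): [L T^-2]
RHS (v/t²): [L T^-3] ✗

The dimensions do not match. The other three equations balance.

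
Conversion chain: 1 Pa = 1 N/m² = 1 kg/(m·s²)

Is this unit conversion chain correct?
The chain is correct (no errors).

Correct: Pascal is Newton per square meter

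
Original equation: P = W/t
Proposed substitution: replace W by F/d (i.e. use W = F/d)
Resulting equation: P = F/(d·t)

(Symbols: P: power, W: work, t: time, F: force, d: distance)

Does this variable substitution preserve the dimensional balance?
No

[W] = [L^2 M T^-2] and [F/d] = [M T^-2]. These differ, so the substitution replaces a quantity by one of different dimensions and the result P = F/(d·t) has LHS [L^2 M T^-3] vs RHS [M T^-3] — inconsistent.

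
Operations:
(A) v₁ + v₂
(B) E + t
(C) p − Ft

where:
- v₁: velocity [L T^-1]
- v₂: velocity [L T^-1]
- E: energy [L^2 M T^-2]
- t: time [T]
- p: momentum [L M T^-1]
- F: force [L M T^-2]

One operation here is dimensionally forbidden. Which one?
(B) E + t

(A) v₁ + v₂: v₁ [L T^-1] and v₂ [L T^-1] — same dimensions ✓
(B) E + t: E [L^2 M T^-2] and t [T] — different dimensions cannot be added/subtracted ✗
(C) p − Ft: p [L M T^-1] and Ft [L M T^-1] — same dimensions ✓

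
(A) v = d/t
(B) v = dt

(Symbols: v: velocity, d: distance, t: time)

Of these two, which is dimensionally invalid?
(B)

(A) v = d/t: LHS [L T^-1], RHS [L T^-1] ✓
(B) v = dt: LHS [L T^-1], RHS [L T] ✗

Expression (B) v = dt is dimensionally incorrect.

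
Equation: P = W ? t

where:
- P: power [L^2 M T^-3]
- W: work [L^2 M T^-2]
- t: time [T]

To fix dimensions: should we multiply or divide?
division (÷): P = W ÷ t

P [L^2 M T^-3]; W [L^2 M T^-2]; t [T].
W × t → [L^2 M T^-1] ✗
W ÷ t → [L^2 M T^-3] ✓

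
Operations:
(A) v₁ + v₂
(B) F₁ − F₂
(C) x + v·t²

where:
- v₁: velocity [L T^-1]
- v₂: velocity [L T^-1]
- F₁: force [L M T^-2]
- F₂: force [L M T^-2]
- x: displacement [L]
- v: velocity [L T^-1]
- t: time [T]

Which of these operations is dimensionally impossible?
(C) x + v·t²

(A) v₁ + v₂: v₁ [L T^-1] and v₂ [L T^-1] — same dimensions ✓
(B) F₁ − F₂: F₁ [L M T^-2] and F₂ [L M T^-2] — same dimensions ✓
(C) x + v·t²: x [L] and v·t² [L T] — different dimensions cannot be added/subtracted ✗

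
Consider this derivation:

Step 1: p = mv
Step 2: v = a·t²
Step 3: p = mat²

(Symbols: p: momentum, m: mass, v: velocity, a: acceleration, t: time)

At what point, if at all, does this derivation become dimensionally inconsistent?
Step 2

Step 1: p = mv → LHS [L M T^-1], RHS [L M T^-1] ✓
Step 2: v = a·t² → LHS [L T^-1], RHS [L] ✗

The first dimensional inconsistency appears in step 2: v = a·t²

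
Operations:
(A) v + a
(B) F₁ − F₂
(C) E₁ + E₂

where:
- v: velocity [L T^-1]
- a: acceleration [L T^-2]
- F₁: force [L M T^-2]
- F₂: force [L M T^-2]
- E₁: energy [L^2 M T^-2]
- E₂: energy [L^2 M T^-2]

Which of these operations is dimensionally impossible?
(A) v + a

(A) v + a: v [L T^-1] and a [L T^-2] — different dimensions cannot be added/subtracted ✗
(B) F₁ − F₂: F₁ [L M T^-2] and F₂ [L M T^-2] — same dimensions ✓
(C) E₁ + E₂: E₁ [L^2 M T^-2] and E₂ [L^2 M T^-2] — same dimensions ✓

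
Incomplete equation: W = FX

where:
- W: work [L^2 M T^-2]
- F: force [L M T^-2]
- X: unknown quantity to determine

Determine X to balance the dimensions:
X = d (distance), dimensions [L]

W has dimensions [L^2 M T^-2]; the rest of the RHS (F) has dimensions [L M T^-2].
So X must have dimensions [L] — X = d (distance).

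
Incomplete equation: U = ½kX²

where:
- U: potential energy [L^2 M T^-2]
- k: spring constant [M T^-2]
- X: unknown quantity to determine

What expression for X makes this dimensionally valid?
X = x (displacement), dimensions [L]

U has dimensions [L^2 M T^-2]; the rest of the RHS (½k) has dimensions [M T^-2].
So X² must have dimensions [L^2], i.e. X has dimensions [L] — X = x (displacement).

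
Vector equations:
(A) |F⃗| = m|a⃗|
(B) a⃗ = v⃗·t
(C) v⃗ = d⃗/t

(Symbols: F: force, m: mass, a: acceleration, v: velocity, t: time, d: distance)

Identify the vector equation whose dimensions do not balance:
(B) a⃗ = v⃗·t

(A) |F⃗| = m|a⃗|: LHS [L M T^-2], RHS [L M T^-2] ✓ — magnitudes of vectors are scalars
(B) a⃗ = v⃗·t: LHS [L T^-2], RHS [L] ✗ — acceleration is velocity per time; should be v⃗/t
(C) v⃗ = d⃗/t: LHS [L T^-1], RHS [L T^-1] ✓ — displacement (vector) divided by time (scalar)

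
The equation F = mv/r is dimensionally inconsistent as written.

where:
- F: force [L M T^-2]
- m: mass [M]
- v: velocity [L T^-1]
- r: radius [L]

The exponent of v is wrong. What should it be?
The exponent of v should be 2: F = mv^2/r

The LHS F has dimensions [L M T^-2]; v has dimensions [L T^-1].
As written, the RHS mv/r (exponent 1 on v) has dimensions [M T^-1], which does not match.
With exponent 2, the RHS mv^2/r has dimensions [L M T^-2], matching the LHS.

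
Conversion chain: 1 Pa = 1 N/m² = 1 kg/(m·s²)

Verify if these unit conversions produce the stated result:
The chain is correct (no errors).

Correct: Pascal is Newton per square meter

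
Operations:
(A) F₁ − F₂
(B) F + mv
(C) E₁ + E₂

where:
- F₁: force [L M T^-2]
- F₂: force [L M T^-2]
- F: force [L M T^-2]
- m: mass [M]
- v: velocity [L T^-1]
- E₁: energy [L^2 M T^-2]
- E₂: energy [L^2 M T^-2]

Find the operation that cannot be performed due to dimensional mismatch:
(B) F + mv

(A) F₁ − F₂: F₁ [L M T^-2] and F₂ [L M T^-2] — same dimensions ✓
(B) F + mv: F [L M T^-2] and mv [L M T^-1] — different dimensions cannot be added/subtracted ✗
(C) E₁ + E₂: E₁ [L^2 M T^-2] and E₂ [L^2 M T^-2] — same dimensions ✓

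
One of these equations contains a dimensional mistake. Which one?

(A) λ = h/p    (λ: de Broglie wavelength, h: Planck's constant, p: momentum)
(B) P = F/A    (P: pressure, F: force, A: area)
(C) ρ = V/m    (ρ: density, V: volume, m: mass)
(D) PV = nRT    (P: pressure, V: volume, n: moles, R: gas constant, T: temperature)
(C) ρ = V/m

The equation (C) ρ = V/m is dimensionally incorrect.

LHS (ρ): [L^-3 M]
RHS (V/m): [L^3 M^-1] ✗

The dimensions do not match. The other three equations balance.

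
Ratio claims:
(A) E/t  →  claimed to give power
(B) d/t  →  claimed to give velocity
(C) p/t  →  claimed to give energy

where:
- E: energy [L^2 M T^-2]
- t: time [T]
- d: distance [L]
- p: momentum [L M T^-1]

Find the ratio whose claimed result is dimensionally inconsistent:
(C) p/t does not give energy

(A) E/t: [L^2 M T^-3] = power [L^2 M T^-3] ✓
(B) d/t: [L T^-1] = velocity [L T^-1] ✓
(C) p/t: [L M T^-2] ≠ energy [L^2 M T^-2] ✗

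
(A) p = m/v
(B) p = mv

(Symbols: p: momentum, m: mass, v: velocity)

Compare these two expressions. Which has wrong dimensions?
(A)

(A) p = m/v: LHS [L M T^-1], RHS [L^-1 M T] ✗
(B) p = mv: LHS [L M T^-1], RHS [L M T^-1] ✓

Expression (A) p = m/v is dimensionally incorrect.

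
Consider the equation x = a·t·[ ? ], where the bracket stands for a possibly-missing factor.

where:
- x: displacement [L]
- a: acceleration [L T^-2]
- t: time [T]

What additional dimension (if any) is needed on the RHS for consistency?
[T] — time (e.g. t)

x has dimensions [L]; a·t has dimensions [L T^-1].
The bracketed factor must supply [L] / [L T^-1] = [T].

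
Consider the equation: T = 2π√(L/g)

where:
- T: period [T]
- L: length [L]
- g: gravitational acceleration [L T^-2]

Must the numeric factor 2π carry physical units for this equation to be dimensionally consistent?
No

T has dimensions [T] and √(L/g) already has dimensions [T], so the equation balances without 2π contributing any dimensions. 2π is a pure (dimensionless) number; changing or removing it would not affect dimensional consistency.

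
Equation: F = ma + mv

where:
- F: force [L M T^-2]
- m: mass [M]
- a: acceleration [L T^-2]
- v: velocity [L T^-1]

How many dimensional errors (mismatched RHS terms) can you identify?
1

LHS F: [L M T^-2]
- ma: [L M T^-2] ✓
- mv: [L M T^-1] ✗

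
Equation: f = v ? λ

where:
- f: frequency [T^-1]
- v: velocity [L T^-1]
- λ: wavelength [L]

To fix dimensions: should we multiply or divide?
division (÷): f = v ÷ λ

f [T^-1]; v [L T^-1]; λ [L].
v × λ → [L^2 T^-1] ✗
v ÷ λ → [T^-1] ✓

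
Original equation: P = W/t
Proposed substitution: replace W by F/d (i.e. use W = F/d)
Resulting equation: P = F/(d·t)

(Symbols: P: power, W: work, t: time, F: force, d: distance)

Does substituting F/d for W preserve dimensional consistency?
No

[W] = [L^2 M T^-2] and [F/d] = [M T^-2]. These differ, so the substitution replaces a quantity by one of different dimensions and the result P = F/(d·t) has LHS [L^2 M T^-3] vs RHS [M T^-3] — inconsistent.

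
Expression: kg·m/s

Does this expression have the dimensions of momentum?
Yes

The expression kg·m/s has dimensions [L M T^-1], which is exactly momentum [L M T^-1].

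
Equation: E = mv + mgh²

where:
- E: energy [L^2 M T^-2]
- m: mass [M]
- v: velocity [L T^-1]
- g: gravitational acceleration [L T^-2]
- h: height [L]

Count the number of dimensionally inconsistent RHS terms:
2

LHS E: [L^2 M T^-2]
- mv: [L M T^-1] ✗
- mgh²: [L^3 M T^-2] ✗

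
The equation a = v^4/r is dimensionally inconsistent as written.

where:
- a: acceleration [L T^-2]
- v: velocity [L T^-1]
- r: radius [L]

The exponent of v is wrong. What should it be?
The exponent of v should be 2: a = v^2/r

The LHS a has dimensions [L T^-2]; v has dimensions [L T^-1].
As written, the RHS v^4/r (exponent 4 on v) has dimensions [L^3 T^-4], which does not match.
With exponent 2, the RHS v^2/r has dimensions [L T^-2], matching the LHS.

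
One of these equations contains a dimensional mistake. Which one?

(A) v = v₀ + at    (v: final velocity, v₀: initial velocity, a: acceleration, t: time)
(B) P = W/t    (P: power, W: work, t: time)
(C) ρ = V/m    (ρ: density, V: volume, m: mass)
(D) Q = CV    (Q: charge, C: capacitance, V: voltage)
(C) ρ = V/m

The equation (C) ρ = V/m is dimensionally incorrect.

LHS (ρ): [L^-3 M]
RHS (V/m): [L^3 M^-1] ✗

The dimensions do not match. The other three equations balance.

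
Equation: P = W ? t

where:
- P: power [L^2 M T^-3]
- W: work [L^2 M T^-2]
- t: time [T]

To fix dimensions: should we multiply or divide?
division (÷): P = W ÷ t

P [L^2 M T^-3]; W [L^2 M T^-2]; t [T].
W × t → [L^2 M T^-1] ✗
W ÷ t → [L^2 M T^-3] ✓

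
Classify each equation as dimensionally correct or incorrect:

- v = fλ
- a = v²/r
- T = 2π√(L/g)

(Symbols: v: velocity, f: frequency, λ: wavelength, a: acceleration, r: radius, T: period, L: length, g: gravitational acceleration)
Dimensionally correct: v = fλ, a = v²/r, T = 2π√(L/g)
Dimensionally incorrect: none
Ordered (correct first, then incorrect): v = fλ, a = v²/r, T = 2π√(L/g)

- v = fλ: LHS [L T^-1], RHS [L T^-1] → correct ✓
- a = v²/r: LHS [L T^-2], RHS [L T^-2] → correct ✓
- T = 2π√(L/g): LHS [T], RHS [T] → correct ✓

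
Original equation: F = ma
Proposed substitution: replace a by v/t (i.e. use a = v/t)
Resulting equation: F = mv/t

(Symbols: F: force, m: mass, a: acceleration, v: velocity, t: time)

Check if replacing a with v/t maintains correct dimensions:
Yes

[a] = [L T^-2] and [v/t] = [L T^-2]. These match, so the substitution replaces a quantity by one of the same dimensions and the result F = mv/t has LHS [L M T^-2] vs RHS [L M T^-2] — still consistent.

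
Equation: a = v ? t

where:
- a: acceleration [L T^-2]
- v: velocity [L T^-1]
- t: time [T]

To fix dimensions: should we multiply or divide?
division (÷): a = v ÷ t

a [L T^-2]; v [L T^-1]; t [T].
v × t → [L] ✗
v ÷ t → [L T^-2] ✓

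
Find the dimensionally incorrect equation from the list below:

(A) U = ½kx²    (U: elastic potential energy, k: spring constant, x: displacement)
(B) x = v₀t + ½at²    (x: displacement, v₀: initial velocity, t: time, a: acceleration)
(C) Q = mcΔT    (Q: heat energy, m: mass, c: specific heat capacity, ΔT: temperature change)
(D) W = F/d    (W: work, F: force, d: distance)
(D) W = F/d

The equation (D) W = F/d is dimensionally incorrect.

LHS (W): [L^2 M T^-2]
RHS (F/d): [M T^-2] ✗

The dimensions do not match. The other three equations balance.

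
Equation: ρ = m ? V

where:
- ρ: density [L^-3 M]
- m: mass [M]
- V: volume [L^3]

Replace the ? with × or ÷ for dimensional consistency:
division (÷): ρ = m ÷ V

ρ [L^-3 M]; m [M]; V [L^3].
m × V → [L^3 M] ✗
m ÷ V → [L^-3 M] ✓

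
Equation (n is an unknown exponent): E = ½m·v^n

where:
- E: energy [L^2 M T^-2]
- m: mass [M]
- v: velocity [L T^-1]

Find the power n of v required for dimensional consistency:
n = 2

E has dimensions [L^2 M T^-2]; v has dimensions [L T^-1].
The rest of the RHS has dimensions [M], so v^n must supply [L^2 T^-2].
With n = 2: ½m·v^2 has dimensions [L^2 M T^-2], matching the LHS ✓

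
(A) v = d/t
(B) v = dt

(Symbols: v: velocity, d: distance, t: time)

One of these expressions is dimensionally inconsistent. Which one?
(B)

(A) v = d/t: LHS [L T^-1], RHS [L T^-1] ✓
(B) v = dt: LHS [L T^-1], RHS [L T] ✗

Expression (B) v = dt is dimensionally incorrect.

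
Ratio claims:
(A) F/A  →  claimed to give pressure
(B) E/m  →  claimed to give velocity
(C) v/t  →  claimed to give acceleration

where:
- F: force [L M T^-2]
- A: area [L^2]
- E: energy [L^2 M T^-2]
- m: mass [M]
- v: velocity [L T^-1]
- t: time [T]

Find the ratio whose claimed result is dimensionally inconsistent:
(B) E/m does not give velocity

(A) F/A: [L^-1 M T^-2] = pressure [L^-1 M T^-2] ✓
(B) E/m: [L^2 T^-2] ≠ velocity [L T^-1] ✗
(C) v/t: [L T^-2] = acceleration [L T^-2] ✓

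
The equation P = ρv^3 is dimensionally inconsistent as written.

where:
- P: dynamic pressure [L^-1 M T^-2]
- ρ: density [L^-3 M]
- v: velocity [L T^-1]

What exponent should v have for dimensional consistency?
The exponent of v should be 2: P = ρv^2

The LHS P has dimensions [L^-1 M T^-2]; v has dimensions [L T^-1].
As written, the RHS ρv^3 (exponent 3 on v) has dimensions [M T^-3], which does not match.
With exponent 2, the RHS ρv^2 has dimensions [L^-1 M T^-2], matching the LHS.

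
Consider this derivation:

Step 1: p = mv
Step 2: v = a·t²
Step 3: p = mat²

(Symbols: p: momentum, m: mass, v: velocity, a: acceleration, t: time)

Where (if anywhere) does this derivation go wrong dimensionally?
Step 2

Step 1: p = mv → LHS [L M T^-1], RHS [L M T^-1] ✓
Step 2: v = a·t² → LHS [L T^-1], RHS [L] ✗

The first dimensional inconsistency appears in step 2: v = a·t²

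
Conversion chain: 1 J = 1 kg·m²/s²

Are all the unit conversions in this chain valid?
The chain is correct (no errors).

Correct: Joule is defined as kg·m²/s²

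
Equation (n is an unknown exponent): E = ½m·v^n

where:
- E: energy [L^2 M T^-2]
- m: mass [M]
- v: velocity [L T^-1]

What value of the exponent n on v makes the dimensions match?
n = 2

E has dimensions [L^2 M T^-2]; v has dimensions [L T^-1].
The rest of the RHS has dimensions [M], so v^n must supply [L^2 T^-2].
With n = 2: ½m·v^2 has dimensions [L^2 M T^-2], matching the LHS ✓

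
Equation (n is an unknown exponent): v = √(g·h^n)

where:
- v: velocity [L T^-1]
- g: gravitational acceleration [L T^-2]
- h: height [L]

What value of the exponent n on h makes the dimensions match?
n = 1

v has dimensions [L T^-1]; h has dimensions [L].
With n = 1: √(g·h^1) has dimensions [L T^-1], matching the LHS ✓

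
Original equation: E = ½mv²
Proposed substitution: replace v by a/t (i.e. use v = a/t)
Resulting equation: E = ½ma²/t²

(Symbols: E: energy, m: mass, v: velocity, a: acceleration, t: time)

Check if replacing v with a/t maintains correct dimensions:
No

[v] = [L T^-1] and [a/t] = [L T^-3]. These differ, so the substitution replaces a quantity by one of different dimensions and the result E = ½ma²/t² has LHS [L^2 M T^-2] vs RHS [L^2 M T^-6] — inconsistent.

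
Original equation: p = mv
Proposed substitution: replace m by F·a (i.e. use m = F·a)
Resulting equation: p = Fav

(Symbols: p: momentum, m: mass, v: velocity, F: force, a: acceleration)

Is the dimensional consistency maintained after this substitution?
No

[m] = [M] and [F·a] = [L^2 M T^-4]. These differ, so the substitution replaces a quantity by one of different dimensions and the result p = Fav has LHS [L M T^-1] vs RHS [L^3 M T^-5] — inconsistent.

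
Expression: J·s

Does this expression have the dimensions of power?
No

The expression J·s has dimensions [L^2 M T^-1], but power has dimensions [L^2 M T^-3].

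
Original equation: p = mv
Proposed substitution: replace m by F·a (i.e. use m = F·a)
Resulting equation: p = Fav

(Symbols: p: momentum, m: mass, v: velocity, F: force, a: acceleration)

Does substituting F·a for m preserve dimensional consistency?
No

[m] = [M] and [F·a] = [L^2 M T^-4]. These differ, so the substitution replaces a quantity by one of different dimensions and the result p = Fav has LHS [L M T^-1] vs RHS [L^3 M T^-5] — inconsistent.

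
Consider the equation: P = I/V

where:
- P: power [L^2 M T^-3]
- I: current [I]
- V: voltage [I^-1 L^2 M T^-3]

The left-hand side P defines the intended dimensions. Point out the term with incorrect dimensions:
The right-hand side term I/V

P has dimensions [L^2 M T^-3], but I/V has dimensions [I^2 L^-2 M^-1 T^3], so the term I/V is dimensionally wrong for P.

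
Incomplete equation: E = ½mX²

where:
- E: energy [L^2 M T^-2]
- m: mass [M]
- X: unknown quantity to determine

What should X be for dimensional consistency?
X = v (velocity), dimensions [L T^-1]

E has dimensions [L^2 M T^-2]; the rest of the RHS (½m) has dimensions [M].
So X² must have dimensions [L^2 T^-2], i.e. X has dimensions [L T^-1] — X = v (velocity).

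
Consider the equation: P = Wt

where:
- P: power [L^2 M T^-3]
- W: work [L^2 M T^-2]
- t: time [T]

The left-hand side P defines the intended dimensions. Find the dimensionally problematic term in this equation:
The right-hand side term Wt

P has dimensions [L^2 M T^-3], but Wt has dimensions [L^2 M T^-1], so the term Wt is dimensionally wrong for P.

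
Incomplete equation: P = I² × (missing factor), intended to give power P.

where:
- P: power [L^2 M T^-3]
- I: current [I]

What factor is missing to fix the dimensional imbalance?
R (resistance), dimensions [I^-2 L^2 M T^-3]

P has dimensions [L^2 M T^-3] and I² has dimensions [I^2].
The missing factor must have dimensions [L^2 M T^-3] / [I^2] = [I^-2 L^2 M T^-3], i.e. resistance (R).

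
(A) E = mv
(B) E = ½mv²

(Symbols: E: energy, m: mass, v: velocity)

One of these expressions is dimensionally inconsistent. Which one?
(A)

(A) E = mv: LHS [L^2 M T^-2], RHS [L M T^-1] ✗
(B) E = ½mv²: LHS [L^2 M T^-2], RHS [L^2 M T^-2] ✓

Expression (A) E = mv is dimensionally incorrect.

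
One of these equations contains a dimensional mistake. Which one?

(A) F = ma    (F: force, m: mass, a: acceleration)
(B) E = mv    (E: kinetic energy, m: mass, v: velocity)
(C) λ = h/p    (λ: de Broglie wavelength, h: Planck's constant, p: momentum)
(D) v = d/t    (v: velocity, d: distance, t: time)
(B) E = mv

The equation (B) E = mv is dimensionally incorrect.

LHS (E): [L^2 M T^-2]
RHS (mv): [L M T^-1] ✗

The dimensions do not match. The other three equations balance.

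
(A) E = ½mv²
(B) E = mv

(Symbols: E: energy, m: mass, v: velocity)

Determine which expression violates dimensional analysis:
(B)

(A) E = ½mv²: LHS [L^2 M T^-2], RHS [L^2 M T^-2] ✓
(B) E = mv: LHS [L^2 M T^-2], RHS [L M T^-1] ✗

Expression (B) E = mv is dimensionally incorrect.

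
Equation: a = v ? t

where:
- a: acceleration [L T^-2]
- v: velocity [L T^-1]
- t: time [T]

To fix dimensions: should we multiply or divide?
division (÷): a = v ÷ t

a [L T^-2]; v [L T^-1]; t [T].
v × t → [L] ✗
v ÷ t → [L T^-2] ✓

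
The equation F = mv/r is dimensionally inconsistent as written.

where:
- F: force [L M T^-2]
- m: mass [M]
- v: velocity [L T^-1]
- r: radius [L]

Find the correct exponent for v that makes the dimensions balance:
The exponent of v should be 2: F = mv^2/r

The LHS F has dimensions [L M T^-2]; v has dimensions [L T^-1].
As written, the RHS mv/r (exponent 1 on v) has dimensions [M T^-1], which does not match.
With exponent 2, the RHS mv^2/r has dimensions [L M T^-2], matching the LHS.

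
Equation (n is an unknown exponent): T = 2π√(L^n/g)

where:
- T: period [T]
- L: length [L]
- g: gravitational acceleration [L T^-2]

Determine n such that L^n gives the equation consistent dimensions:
n = 1

T has dimensions [T]; L has dimensions [L].
With n = 1: 2π√(L^1/g) has dimensions [T], matching the LHS ✓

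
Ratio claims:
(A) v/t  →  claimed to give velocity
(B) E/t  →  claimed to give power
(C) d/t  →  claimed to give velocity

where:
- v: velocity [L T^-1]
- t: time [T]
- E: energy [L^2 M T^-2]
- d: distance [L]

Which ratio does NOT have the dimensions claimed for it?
(A) v/t does not give velocity

(A) v/t: [L T^-2] ≠ velocity [L T^-1] ✗
(B) E/t: [L^2 M T^-3] = power [L^2 M T^-3] ✓
(C) d/t: [L T^-1] = velocity [L T^-1] ✓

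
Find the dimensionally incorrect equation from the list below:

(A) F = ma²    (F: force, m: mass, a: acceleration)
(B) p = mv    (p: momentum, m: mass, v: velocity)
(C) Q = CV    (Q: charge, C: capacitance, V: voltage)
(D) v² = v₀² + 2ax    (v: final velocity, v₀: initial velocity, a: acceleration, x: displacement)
(A) F = ma²

The equation (A) F = ma² is dimensionally incorrect.

LHS (F): [L M T^-2]
RHS (ma²): [L^2 M T^-4] ✗

The dimensions do not match. The other three equations balance.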